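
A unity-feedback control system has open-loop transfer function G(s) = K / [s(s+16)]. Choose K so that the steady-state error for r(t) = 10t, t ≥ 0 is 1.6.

100

The open loop has one pole at the origin → type 1 system.
K_v = lim_{s→0} s·G(s) = K / (16) = 0.0625·K.
e_ss = 10/K_v = 1.6 ⇒ K_v = 6.25 ⇒ K = 6.25/0.0625 = 100.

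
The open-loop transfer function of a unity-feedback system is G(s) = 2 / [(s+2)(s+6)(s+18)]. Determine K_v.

The open loop has no poles at the origin → type 0 system.
K_v = lim_{s→0} s·G(s) = 0 (the extra factor of s kills the finite limit).

0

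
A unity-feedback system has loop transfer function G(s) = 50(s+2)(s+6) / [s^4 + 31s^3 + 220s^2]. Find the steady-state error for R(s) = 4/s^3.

Factoring s^2 from the denominator leaves a polynomial with constant term 220, so the system is type 2.
K_a = lim_{s→0} s^2·G(s) = 50·2·6 / 220 = 30/11.
r(t) = 2t^2 gives R(s) = 4/s^3.
e_ss = 4/K_a = 4/(30/11) = 22/15.

22/15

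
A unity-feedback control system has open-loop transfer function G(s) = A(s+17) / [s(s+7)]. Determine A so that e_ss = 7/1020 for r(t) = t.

60

System type = 1 (one pole at s=0).
K_v = lim_{s→0} s·G(s) = A·17 / (7) = (17/7)·A.
e_ss = 1/K_v = 7/1020 ⇒ K_v = 1020/7 ⇒ A = (1020/7)/(17/7) = 60.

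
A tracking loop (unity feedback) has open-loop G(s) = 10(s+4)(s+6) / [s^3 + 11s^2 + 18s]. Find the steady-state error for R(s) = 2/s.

0

The denominator has no term below 18s — 1 pole at s=0, type 1.
A type-1 system has K_p = ∞, so it tracks a step input with zero steady-state error.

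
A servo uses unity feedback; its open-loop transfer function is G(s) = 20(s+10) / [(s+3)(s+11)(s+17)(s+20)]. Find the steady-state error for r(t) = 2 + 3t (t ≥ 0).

No free integrators in G(s): this is a type 0 system. Treating each term separately:
  • 2: e_ss = 2/(1+K_p) with K_p=10/561 → 1122/571.
  • 3t: a type-0 system cannot track it, e_ss → ∞.
The unbounded component dominates.

infinity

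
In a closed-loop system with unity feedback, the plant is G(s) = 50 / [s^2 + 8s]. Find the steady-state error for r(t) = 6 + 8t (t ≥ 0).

The denominator has no term below 8s — 1 pole at s=0, type 1. Taking each input component in turn:
  • 6: tracked with zero error.
  • 8t: e_ss = 8/K_v with K_v=6.25 → 1.28.
Total e_ss = 1.28.

1.28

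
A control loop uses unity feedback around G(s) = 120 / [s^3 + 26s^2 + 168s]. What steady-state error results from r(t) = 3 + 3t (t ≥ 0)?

Lowest-order denominator term is 168s, so the open loop has 1 pole at the origin → type 1 system. Taking each input component in turn:
  • 3: tracked with zero error.
  • 3t: e_ss = 3/K_v with K_v=5/7 → 4.2.
Total e_ss = 4.2.

4.2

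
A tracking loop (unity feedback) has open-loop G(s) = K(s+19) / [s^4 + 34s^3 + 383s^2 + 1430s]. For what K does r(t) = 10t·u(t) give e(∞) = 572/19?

25

Factoring s from the denominator leaves a polynomial with constant term 1430, so the system is type 1.
K_v = lim_{s→0} s·G(s) = K·19 / 1430 = (19/1430)·K.
e_ss = 10/K_v = 572/19 ⇒ K_v = 95/286 ⇒ K = (95/286)/(19/1430) = 25.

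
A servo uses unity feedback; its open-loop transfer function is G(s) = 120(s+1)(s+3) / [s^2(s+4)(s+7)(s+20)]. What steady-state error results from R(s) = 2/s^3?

28/9

System type = 2 (two poles at s=0).
K_a = lim_{s→0} s^2·G(s) = 120·1·3 / (4·7·20) = 9/14.
r(t) = t^2 gives R(s) = 2/s^3.
e_ss = 2/K_a = 2/(9/14) = 28/9.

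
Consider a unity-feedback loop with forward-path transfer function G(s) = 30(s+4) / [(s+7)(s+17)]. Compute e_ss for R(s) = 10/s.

1190/239

G(s) has no factors of s in the denominator, so the system is type 0.
K_p = lim_{s→0} G(s) = 30·4 / (7·17) = 120/119.
e_ss = 10/(1 + K_p) = 10/(239/119) = 1190/239.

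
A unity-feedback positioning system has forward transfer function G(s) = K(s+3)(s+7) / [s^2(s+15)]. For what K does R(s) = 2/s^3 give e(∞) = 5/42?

The open loop has two poles at the origin → type 2 system.
K_a = lim_{s→0} s^2·G(s) = K·3·7 / (15) = 1.4·K.
e_ss = 2/K_a = 5/42 ⇒ K_a = 16.8 ⇒ K = 16.8/1.4 = 12.

12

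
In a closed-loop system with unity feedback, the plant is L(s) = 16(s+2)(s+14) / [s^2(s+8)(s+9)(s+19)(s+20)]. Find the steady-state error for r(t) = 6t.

The open loop has two poles at the origin → type 2 system.
K_v = ∞ for a type-2 system; e_ss to a ramp is zero.

0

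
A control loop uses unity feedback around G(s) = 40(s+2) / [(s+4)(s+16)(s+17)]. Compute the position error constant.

5/68

System type = 0 (no poles at s=0).
K_p = lim_{s→0} G(s) = 40·2 / (4·16·17) = 5/68.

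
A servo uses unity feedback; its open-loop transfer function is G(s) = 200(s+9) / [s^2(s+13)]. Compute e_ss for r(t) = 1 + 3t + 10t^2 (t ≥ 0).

13/90

The open loop has two poles at the origin → type 2 system. By superposition:
  • 1: tracked with zero error.
  • 3t: tracked with zero error.
  • 10t^2: e_ss = 20/K_a with K_a=1800/13 → 13/90.
Total e_ss = 13/90.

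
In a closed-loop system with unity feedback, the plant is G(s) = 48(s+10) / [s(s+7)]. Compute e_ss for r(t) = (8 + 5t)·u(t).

7/96

G(s) has one factor of s in the denominator, so the system is type 1. By superposition:
  • 8: tracked with zero error.
  • 5t: e_ss = 5/K_v with K_v=480/7 → 7/96.
Total e_ss = 7/96.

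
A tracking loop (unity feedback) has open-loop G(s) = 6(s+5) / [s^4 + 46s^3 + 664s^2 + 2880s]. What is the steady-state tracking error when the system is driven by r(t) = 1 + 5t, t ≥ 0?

The denominator has no term below 2880s — 1 pole at s=0, type 1. Treating each term separately:
  • 1: tracked with zero error.
  • 5t: e_ss = 5/K_v with K_v=1/96 → 480.
Total e_ss = 480.

480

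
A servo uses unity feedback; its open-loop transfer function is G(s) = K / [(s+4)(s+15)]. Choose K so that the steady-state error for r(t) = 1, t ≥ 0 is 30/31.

2

System type = 0 (no poles at s=0).
K_p = lim_{s→0} G(s) = K / (4·15) = (1/60)·K.
e_ss = 1/(1 + K_p) = 30/31 ⇒ 1 + (1/60)·K = 31/30 ⇒ K = 2.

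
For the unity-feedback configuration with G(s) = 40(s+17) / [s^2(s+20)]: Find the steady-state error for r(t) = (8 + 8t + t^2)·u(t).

1/17

Two free integrators in G(s): this is a type 2 system. Treating each term separately:
  • 8: tracked with zero error.
  • 8t: tracked with zero error.
  • t^2: e_ss = 2/K_a with K_a=34 → 1/17.
Total e_ss = 1/17.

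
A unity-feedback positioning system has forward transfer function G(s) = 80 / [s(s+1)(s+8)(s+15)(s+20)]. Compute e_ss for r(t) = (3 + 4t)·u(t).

One free integrator in G(s): this is a type 1 system. Treating each term separately:
  • 3: tracked with zero error.
  • 4t: e_ss = 4/K_v with K_v=1/30 → 120.
Total e_ss = 120.

120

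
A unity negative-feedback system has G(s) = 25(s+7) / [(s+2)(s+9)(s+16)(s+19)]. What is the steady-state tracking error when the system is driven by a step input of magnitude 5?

The open loop has no poles at the origin → type 0 system.
K_p = lim_{s→0} G(s) = 25·7 / (2·9·16·19) = 175/5472.
e_ss = 5/(1 + K_p) = 5/(5647/5472) = 27360/5647.

27360/5647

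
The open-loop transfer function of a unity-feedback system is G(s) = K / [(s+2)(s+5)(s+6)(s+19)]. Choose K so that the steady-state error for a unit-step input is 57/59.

40

G(s) has no factors of s in the denominator, so the system is type 0.
K_p = lim_{s→0} G(s) = K / (2·5·6·19) = (1/1140)·K.
e_ss = 1/(1 + K_p) = 57/59 ⇒ 1 + (1/1140)·K = 59/57 ⇒ K = 40.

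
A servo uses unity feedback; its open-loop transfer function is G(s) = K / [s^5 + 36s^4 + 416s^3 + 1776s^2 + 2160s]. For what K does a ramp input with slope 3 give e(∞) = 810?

Lowest-order denominator term is 2160s, so the open loop has 1 pole at the origin → type 1 system.
K_v = lim_{s→0} s·G(s) = K / 2160 = (1/2160)·K.
e_ss = 3/K_v = 810 ⇒ K_v = 1/270 ⇒ K = (1/270)/(1/2160) = 8.

8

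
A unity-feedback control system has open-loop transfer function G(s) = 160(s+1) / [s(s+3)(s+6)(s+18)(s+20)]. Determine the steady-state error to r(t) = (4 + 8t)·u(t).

324

One free integrator in G(s): this is a type 1 system. Taking each input component in turn:
  • 4: tracked with zero error.
  • 8t: e_ss = 8/K_v with K_v=2/81 → 324.
Total e_ss = 324.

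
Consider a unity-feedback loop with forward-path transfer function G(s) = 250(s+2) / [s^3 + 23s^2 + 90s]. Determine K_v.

50/9

The denominator has no term below 90s — 1 pole at s=0, type 1.
K_v = lim_{s→0} s·G(s) = 250·2 / 90 = 50/9.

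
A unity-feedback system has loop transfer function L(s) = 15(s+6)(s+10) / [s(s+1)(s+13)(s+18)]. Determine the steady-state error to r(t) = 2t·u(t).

0.52

System type = 1 (one pole at s=0).
K_v = lim_{s→0} s·L(s) = 15·6·10 / (1·13·18) = 50/13.
e_ss = 2/K_v = 2/(50/13) = 0.52.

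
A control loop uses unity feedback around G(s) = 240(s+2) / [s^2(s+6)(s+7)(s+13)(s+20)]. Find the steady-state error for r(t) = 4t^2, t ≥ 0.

G(s) has two factors of s in the denominator, so the system is type 2.
K_a = lim_{s→0} s^2·G(s) = 240·2 / (6·7·13·20) = 4/91.
r(t) = 4t^2 gives R(s) = 8/s^3.
e_ss = 8/K_a = 8/(4/91) = 182.

182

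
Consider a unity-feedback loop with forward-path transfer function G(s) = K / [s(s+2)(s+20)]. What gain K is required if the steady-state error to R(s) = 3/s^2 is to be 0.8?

The open loop has one pole at the origin → type 1 system.
K_v = lim_{s→0} s·G(s) = K / (2·20) = 0.025·K.
e_ss = 3/K_v = 0.8 ⇒ K_v = 3.75 ⇒ K = 3.75/0.025 = 150.

150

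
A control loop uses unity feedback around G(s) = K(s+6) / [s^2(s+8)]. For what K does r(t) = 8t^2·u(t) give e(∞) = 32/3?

G(s) has two factors of s in the denominator, so the system is type 2.
K_a = lim_{s→0} s^2·G(s) = K·6 / (8) = 0.75·K.
e_ss = 16/K_a = 32/3 ⇒ K_a = 1.5 ⇒ K = 1.5/0.75 = 2.

2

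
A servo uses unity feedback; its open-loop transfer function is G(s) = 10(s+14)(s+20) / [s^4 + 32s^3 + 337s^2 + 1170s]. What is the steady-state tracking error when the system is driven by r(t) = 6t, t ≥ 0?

351/140

Factoring s from the denominator leaves a polynomial with constant term 1170, so the system is type 1.
K_v = lim_{s→0} s·G(s) = 10·14·20 / 1170 = 280/117.
e_ss = 6/K_v = 6/(280/117) = 351/140.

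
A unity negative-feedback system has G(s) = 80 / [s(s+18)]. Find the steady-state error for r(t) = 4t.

System type = 1 (one pole at s=0).
K_v = lim_{s→0} s·G(s) = 80 / (18) = 40/9.
e_ss = 4/K_v = 4/(40/9) = 0.9.

0.9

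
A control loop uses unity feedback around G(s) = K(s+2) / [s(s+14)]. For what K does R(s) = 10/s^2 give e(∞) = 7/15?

150

G(s) has one factor of s in the denominator, so the system is type 1.
K_v = lim_{s→0} s·G(s) = K·2 / (14) = (1/7)·K.
e_ss = 10/K_v = 7/15 ⇒ K_v = 150/7 ⇒ K = (150/7)/(1/7) = 150.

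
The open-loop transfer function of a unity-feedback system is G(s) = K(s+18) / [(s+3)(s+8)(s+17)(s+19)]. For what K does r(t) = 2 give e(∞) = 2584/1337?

The open loop has no poles at the origin → type 0 system.
K_p = lim_{s→0} G(s) = K·18 / (3·8·17·19) = (3/1292)·K.
e_ss = 2/(1 + K_p) = 2584/1337 ⇒ 1 + (3/1292)·K = 1337/1292 ⇒ K = 15.

15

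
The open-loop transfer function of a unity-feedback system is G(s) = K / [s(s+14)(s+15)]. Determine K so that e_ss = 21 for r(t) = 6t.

60

System type = 1 (one pole at s=0).
K_v = lim_{s→0} s·G(s) = K / (14·15) = (1/210)·K.
e_ss = 6/K_v = 21 ⇒ K_v = 2/7 ⇒ K = (2/7)/(1/210) = 60.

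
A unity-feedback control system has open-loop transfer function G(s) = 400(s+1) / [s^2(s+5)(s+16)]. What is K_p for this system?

infinity

K_p = lim_{s→0} G(s); with 2 poles at the origin the limit diverges, so K_p = ∞.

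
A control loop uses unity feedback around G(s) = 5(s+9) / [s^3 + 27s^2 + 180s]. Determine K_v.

0.25

Factoring s from the denominator leaves a polynomial with constant term 180, so the system is type 1.
K_v = lim_{s→0} s·G(s) = 5·9 / 180 = 0.25.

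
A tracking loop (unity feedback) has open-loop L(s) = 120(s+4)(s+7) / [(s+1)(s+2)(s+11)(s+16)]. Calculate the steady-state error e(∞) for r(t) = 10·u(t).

55/58

System type = 0 (no poles at s=0).
K_p = lim_{s→0} L(s) = 120·4·7 / (1·2·11·16) = 105/11.
e_ss = 10/(1 + K_p) = 10/(116/11) = 55/58.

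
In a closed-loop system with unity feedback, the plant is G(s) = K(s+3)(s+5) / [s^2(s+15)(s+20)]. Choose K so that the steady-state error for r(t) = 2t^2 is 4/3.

Two free integrators in G(s): this is a type 2 system.
K_a = lim_{s→0} s^2·G(s) = K·3·5 / (15·20) = 0.05·K.
e_ss = 4/K_a = 4/3 ⇒ K_a = 3 ⇒ K = 3/0.05 = 60.

60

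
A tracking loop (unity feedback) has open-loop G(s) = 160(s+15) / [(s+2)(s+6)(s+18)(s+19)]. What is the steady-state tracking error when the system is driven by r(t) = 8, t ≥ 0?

1368/271

The open loop has no poles at the origin → type 0 system.
K_p = lim_{s→0} G(s) = 160·15 / (2·6·18·19) = 100/171.
e_ss = 8/(1 + K_p) = 8/(271/171) = 1368/271.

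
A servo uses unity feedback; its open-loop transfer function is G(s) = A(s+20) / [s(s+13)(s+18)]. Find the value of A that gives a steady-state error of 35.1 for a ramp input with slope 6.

System type = 1 (one pole at s=0).
K_v = lim_{s→0} s·G(s) = A·20 / (13·18) = (10/117)·A.
e_ss = 6/K_v = 35.1 ⇒ K_v = 20/117 ⇒ A = (20/117)/(10/117) = 2.

2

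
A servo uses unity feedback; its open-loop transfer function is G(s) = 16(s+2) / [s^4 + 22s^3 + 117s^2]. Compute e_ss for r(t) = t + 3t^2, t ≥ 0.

21.9375

Factoring s^2 from the denominator leaves a polynomial with constant term 117, so the system is type 2. By superposition:
  • t: tracked with zero error.
  • 3t^2: e_ss = 6/K_a with K_a=32/117 → 21.9375.
Total e_ss = 21.9375.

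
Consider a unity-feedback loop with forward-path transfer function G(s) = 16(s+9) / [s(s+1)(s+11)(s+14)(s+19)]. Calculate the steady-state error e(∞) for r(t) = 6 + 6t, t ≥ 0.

1463/12

One free integrator in G(s): this is a type 1 system. By superposition:
  • 6: tracked with zero error.
  • 6t: e_ss = 6/K_v with K_v=72/1463 → 1463/12.
Total e_ss = 1463/12.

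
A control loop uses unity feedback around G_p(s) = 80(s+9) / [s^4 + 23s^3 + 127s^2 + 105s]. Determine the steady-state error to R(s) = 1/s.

Lowest-order denominator term is 105s, so the open loop has 1 pole at the origin → type 1 system.
K_p = ∞ for a type-1 system; e_ss to a step is zero.

0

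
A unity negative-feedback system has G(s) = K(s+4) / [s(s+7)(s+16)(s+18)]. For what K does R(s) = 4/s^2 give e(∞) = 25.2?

System type = 1 (one pole at s=0).
K_v = lim_{s→0} s·G(s) = K·4 / (7·16·18) = (1/504)·K.
e_ss = 4/K_v = 25.2 ⇒ K_v = 10/63 ⇒ K = (10/63)/(1/504) = 80.

80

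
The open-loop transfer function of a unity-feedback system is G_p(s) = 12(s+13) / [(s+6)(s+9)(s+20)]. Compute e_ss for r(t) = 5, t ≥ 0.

450/103

System type = 0 (no poles at s=0).
K_p = lim_{s→0} G_p(s) = 12·13 / (6·9·20) = 13/90.
e_ss = 5/(1 + K_p) = 5/(103/90) = 450/103.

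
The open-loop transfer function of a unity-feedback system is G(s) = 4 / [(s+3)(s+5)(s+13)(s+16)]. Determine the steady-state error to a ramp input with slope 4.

System type = 0 (no poles at s=0).
For a type-0 system K_v = 0, so e_ss to a ramp input is unbounded.

infinity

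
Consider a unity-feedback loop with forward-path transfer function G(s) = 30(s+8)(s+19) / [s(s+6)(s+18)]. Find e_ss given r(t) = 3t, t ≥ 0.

System type = 1 (one pole at s=0).
K_v = lim_{s→0} s·G(s) = 30·8·19 / (6·18) = 380/9.
e_ss = 3/K_v = 3/(380/9) = 27/380.

27/380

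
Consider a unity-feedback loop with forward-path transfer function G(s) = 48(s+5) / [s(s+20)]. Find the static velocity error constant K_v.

The open loop has one pole at the origin → type 1 system.
K_v = lim_{s→0} s·G(s) = 48·5 / (20) = 12.

12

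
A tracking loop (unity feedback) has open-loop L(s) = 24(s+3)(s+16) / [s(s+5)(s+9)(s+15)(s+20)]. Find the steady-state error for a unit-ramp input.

375/32

System type = 1 (one pole at s=0).
K_v = lim_{s→0} s·L(s) = 24·3·16 / (5·9·15·20) = 32/375.
e_ss = 1/K_v = 1/(32/375) = 375/32.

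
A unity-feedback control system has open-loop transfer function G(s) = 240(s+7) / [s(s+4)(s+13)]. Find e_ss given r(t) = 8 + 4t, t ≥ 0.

One free integrator in G(s): this is a type 1 system. Treating each term separately:
  • 8: tracked with zero error.
  • 4t: e_ss = 4/K_v with K_v=420/13 → 13/105.
Total e_ss = 13/105.

13/105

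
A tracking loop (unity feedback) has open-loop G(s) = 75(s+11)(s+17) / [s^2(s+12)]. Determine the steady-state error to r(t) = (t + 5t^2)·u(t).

8/935

System type = 2 (two poles at s=0). By superposition:
  • t: tracked with zero error.
  • 5t^2: e_ss = 10/K_a with K_a=1168.75 → 8/935.
Total e_ss = 8/935.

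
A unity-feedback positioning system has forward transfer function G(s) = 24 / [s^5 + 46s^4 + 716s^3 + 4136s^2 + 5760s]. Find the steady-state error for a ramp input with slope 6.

The denominator has no term below 5760s — 1 pole at s=0, type 1.
K_v = lim_{s→0} s·G(s) = 24 / 5760 = 1/240.
e_ss = 6/K_v = 6/(1/240) = 1440.

1440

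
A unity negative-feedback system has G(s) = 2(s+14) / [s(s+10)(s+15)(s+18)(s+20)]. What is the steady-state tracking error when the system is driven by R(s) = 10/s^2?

System type = 1 (one pole at s=0).
K_v = lim_{s→0} s·G(s) = 2·14 / (10·15·18·20) = 7/13500.
e_ss = 10/K_v = 10/(7/13500) = 135000/7.

135000/7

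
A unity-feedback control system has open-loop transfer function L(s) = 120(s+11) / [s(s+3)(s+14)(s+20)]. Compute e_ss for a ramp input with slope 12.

84/11

L(s) has one factor of s in the denominator, so the system is type 1.
K_v = lim_{s→0} s·L(s) = 120·11 / (3·14·20) = 11/7.
e_ss = 12/K_v = 12/(11/7) = 84/11.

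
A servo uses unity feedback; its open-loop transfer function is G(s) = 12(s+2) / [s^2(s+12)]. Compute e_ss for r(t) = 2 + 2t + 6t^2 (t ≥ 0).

G(s) has two factors of s in the denominator, so the system is type 2. By superposition:
  • 2: tracked with zero error.
  • 2t: tracked with zero error.
  • 6t^2: e_ss = 12/K_a with K_a=2 → 6.
Total e_ss = 6.

6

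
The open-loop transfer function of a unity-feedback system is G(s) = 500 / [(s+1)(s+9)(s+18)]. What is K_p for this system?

G(s) has no factors of s in the denominator, so the system is type 0.
K_p = lim_{s→0} G(s) = 500 / (1·9·18) = 250/81.

250/81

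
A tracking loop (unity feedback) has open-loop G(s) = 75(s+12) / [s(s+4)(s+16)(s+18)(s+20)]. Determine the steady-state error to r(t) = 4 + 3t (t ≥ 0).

76.8

The open loop has one pole at the origin → type 1 system. Taking each input component in turn:
  • 4: tracked with zero error.
  • 3t: e_ss = 3/K_v with K_v=5/128 → 76.8.
Total e_ss = 76.8.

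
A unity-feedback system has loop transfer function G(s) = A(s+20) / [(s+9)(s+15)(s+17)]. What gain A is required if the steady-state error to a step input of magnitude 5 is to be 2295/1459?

250

The open loop has no poles at the origin → type 0 system.
K_p = lim_{s→0} G(s) = A·20 / (9·15·17) = (4/459)·A.
e_ss = 5/(1 + K_p) = 2295/1459 ⇒ 1 + (4/459)·A = 1459/459 ⇒ A = 250.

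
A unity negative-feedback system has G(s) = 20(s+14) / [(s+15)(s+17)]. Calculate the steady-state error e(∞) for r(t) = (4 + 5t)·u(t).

G(s) has no factors of s in the denominator, so the system is type 0. Taking each input component in turn:
  • 4: e_ss = 4/(1+K_p) with K_p=56/51 → 204/107.
  • 5t: a type-0 system cannot track it, e_ss → ∞.
The unbounded component dominates.

infinity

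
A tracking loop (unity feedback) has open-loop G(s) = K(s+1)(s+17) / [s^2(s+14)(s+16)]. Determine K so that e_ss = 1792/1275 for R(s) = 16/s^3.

System type = 2 (two poles at s=0).
K_a = lim_{s→0} s^2·G(s) = K·1·17 / (14·16) = (17/224)·K.
e_ss = 16/K_a = 1792/1275 ⇒ K_a = 1275/112 ⇒ K = (1275/112)/(17/224) = 150.

150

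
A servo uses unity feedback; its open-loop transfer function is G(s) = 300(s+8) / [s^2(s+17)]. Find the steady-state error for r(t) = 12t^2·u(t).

0.17

System type = 2 (two poles at s=0).
K_a = lim_{s→0} s^2·G(s) = 300·8 / (17) = 2400/17.
r(t) = 12t^2 gives R(s) = 24/s^3.
e_ss = 24/K_a = 24/(2400/17) = 0.17.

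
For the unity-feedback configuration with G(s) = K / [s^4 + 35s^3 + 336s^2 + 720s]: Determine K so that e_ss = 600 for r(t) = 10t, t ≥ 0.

Factoring s from the denominator leaves a polynomial with constant term 720, so the system is type 1.
K_v = lim_{s→0} s·G(s) = K / 720 = (1/720)·K.
e_ss = 10/K_v = 600 ⇒ K_v = 1/60 ⇒ K = (1/60)/(1/720) = 12.

12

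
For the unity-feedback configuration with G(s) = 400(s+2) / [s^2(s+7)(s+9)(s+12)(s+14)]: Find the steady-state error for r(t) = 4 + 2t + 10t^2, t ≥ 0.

The open loop has two poles at the origin → type 2 system. By superposition:
  • 4: tracked with zero error.
  • 2t: tracked with zero error.
  • 10t^2: e_ss = 20/K_a with K_a=100/1323 → 264.6.
Total e_ss = 264.6.

264.6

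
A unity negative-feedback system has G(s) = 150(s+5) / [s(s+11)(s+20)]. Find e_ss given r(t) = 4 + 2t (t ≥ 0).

44/75

G(s) has one factor of s in the denominator, so the system is type 1. By superposition:
  • 4: tracked with zero error.
  • 2t: e_ss = 2/K_v with K_v=75/22 → 44/75.
Total e_ss = 44/75.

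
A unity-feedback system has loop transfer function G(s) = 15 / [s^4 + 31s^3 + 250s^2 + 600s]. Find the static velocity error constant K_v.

The denominator has no term below 600s — 1 pole at s=0, type 1.
K_v = lim_{s→0} s·G(s) = 15 / 600 = 0.025.

0.025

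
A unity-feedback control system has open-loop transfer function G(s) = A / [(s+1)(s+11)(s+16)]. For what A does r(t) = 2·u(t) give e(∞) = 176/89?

System type = 0 (no poles at s=0).
K_p = lim_{s→0} G(s) = A / (1·11·16) = (1/176)·A.
e_ss = 2/(1 + K_p) = 176/89 ⇒ 1 + (1/176)·A = 89/88 ⇒ A = 2.

2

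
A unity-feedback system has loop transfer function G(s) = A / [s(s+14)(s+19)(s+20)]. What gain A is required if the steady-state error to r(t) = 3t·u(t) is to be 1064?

The open loop has one pole at the origin → type 1 system.
K_v = lim_{s→0} s·G(s) = A / (14·19·20) = (1/5320)·A.
e_ss = 3/K_v = 1064 ⇒ K_v = 3/1064 ⇒ A = (3/1064)/(1/5320) = 15.

15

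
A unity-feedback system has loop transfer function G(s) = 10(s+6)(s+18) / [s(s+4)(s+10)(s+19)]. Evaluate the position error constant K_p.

K_p = lim_{s→0} G(s); with 1 pole at the origin the limit diverges, so K_p = ∞.

infinity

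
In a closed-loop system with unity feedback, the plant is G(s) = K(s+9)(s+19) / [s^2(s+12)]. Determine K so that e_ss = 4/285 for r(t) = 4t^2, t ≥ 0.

40

The open loop has two poles at the origin → type 2 system.
K_a = lim_{s→0} s^2·G(s) = K·9·19 / (12) = 14.25·K.
e_ss = 8/K_a = 4/285 ⇒ K_a = 570 ⇒ K = 570/14.25 = 40.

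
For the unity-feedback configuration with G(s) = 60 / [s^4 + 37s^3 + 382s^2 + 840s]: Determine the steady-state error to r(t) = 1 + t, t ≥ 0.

14

Factoring s from the denominator leaves a polynomial with constant term 840, so the system is type 1. Taking each input component in turn:
  • 1: tracked with zero error.
  • t: e_ss = 1/K_v with K_v=1/14 → 14.
Total e_ss = 14.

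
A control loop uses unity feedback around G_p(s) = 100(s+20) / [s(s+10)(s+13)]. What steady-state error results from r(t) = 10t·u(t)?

0.65

The open loop has one pole at the origin → type 1 system.
K_v = lim_{s→0} s·G_p(s) = 100·20 / (10·13) = 200/13.
e_ss = 10/K_v = 10/(200/13) = 0.65.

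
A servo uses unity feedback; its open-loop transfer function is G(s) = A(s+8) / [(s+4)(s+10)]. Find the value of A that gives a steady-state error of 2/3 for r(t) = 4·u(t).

25

The open loop has no poles at the origin → type 0 system.
K_p = lim_{s→0} G(s) = A·8 / (4·10) = 0.2·A.
e_ss = 4/(1 + K_p) = 2/3 ⇒ 1 + 0.2·A = 6 ⇒ A = 25.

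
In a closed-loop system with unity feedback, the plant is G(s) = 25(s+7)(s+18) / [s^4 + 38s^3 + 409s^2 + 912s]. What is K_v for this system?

Factoring s from the denominator leaves a polynomial with constant term 912, so the system is type 1.
K_v = lim_{s→0} s·G(s) = 25·7·18 / 912 = 525/152.

525/152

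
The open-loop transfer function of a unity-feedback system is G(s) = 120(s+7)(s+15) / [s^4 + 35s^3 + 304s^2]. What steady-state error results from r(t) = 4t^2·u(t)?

The denominator has no term below 304s^2 — 2 poles at s=0, type 2.
K_a = lim_{s→0} s^2·G(s) = 120·7·15 / 304 = 1575/38.
r(t) = 4t^2 gives R(s) = 8/s^3.
e_ss = 8/K_a = 8/(1575/38) = 304/1575.

304/1575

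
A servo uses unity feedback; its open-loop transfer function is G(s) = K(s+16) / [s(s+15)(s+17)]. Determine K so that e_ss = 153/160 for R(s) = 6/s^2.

The open loop has one pole at the origin → type 1 system.
K_v = lim_{s→0} s·G(s) = K·16 / (15·17) = (16/255)·K.
e_ss = 6/K_v = 153/160 ⇒ K_v = 320/51 ⇒ K = (320/51)/(16/255) = 100.

100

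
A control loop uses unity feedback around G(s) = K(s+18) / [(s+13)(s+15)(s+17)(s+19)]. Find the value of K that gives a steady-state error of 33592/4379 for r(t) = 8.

150

The open loop has no poles at the origin → type 0 system.
K_p = lim_{s→0} G(s) = K·18 / (13·15·17·19) = (6/20995)·K.
e_ss = 8/(1 + K_p) = 33592/4379 ⇒ 1 + (6/20995)·K = 4379/4199 ⇒ K = 150.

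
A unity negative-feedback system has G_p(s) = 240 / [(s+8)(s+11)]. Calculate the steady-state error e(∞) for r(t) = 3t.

infinity

G_p(s) has no factors of s in the denominator, so the system is type 0.
K_v = lim_{s→0} s·G_p(s) = 0; the steady-state error to this ramp input grows without bound.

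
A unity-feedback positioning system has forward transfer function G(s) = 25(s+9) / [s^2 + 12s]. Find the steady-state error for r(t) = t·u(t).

Lowest-order denominator term is 12s, so the open loop has 1 pole at the origin → type 1 system.
K_v = lim_{s→0} s·G(s) = 25·9 / 12 = 18.75.
e_ss = 1/K_v = 1/18.75 = 4/75.

4/75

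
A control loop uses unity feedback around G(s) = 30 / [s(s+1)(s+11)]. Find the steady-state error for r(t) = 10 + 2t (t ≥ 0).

The open loop has one pole at the origin → type 1 system. By superposition:
  • 10: tracked with zero error.
  • 2t: e_ss = 2/K_v with K_v=30/11 → 11/15.
Total e_ss = 11/15.

11/15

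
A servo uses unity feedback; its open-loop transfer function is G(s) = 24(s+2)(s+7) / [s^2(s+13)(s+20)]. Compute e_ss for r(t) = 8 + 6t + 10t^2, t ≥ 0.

325/21

G(s) has two factors of s in the denominator, so the system is type 2. By superposition:
  • 8: tracked with zero error.
  • 6t: tracked with zero error.
  • 10t^2: e_ss = 20/K_a with K_a=84/65 → 325/21.
Total e_ss = 325/21.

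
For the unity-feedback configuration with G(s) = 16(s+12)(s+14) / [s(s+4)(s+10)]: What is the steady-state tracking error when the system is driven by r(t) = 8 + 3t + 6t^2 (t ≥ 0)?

System type = 1 (one pole at s=0). By superposition:
  • 8: tracked with zero error.
  • 3t: e_ss = 3/K_v with K_v=67.2 → 5/112.
  • 6t^2: a type-1 system cannot track it, e_ss → ∞.
The unbounded component dominates.

infinity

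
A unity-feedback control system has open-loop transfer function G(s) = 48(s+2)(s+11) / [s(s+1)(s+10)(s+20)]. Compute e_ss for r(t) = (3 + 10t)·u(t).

125/66

G(s) has one factor of s in the denominator, so the system is type 1. Treating each term separately:
  • 3: tracked with zero error.
  • 10t: e_ss = 10/K_v with K_v=5.28 → 125/66.
Total e_ss = 125/66.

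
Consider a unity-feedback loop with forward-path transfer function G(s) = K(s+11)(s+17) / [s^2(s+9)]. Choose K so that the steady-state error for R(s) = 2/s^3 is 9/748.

The open loop has two poles at the origin → type 2 system.
K_a = lim_{s→0} s^2·G(s) = K·11·17 / (9) = (187/9)·K.
e_ss = 2/K_a = 9/748 ⇒ K_a = 1496/9 ⇒ K = (1496/9)/(187/9) = 8.

8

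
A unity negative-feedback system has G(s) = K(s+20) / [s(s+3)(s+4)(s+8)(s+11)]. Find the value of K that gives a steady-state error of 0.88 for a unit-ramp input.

60

G(s) has one factor of s in the denominator, so the system is type 1.
K_v = lim_{s→0} s·G(s) = K·20 / (3·4·8·11) = (5/264)·K.
e_ss = 1/K_v = 0.88 ⇒ K_v = 25/22 ⇒ K = (25/22)/(5/264) = 60.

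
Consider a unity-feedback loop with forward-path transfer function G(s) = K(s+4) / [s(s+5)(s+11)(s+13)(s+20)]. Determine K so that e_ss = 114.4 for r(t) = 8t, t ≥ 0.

System type = 1 (one pole at s=0).
K_v = lim_{s→0} s·G(s) = K·4 / (5·11·13·20) = (1/3575)·K.
e_ss = 8/K_v = 114.4 ⇒ K_v = 10/143 ⇒ K = (10/143)/(1/3575) = 250.

250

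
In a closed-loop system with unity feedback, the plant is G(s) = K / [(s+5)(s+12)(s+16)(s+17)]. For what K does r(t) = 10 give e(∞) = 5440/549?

150

No free integrators in G(s): this is a type 0 system.
K_p = lim_{s→0} G(s) = K / (5·12·16·17) = (1/16320)·K.
e_ss = 10/(1 + K_p) = 5440/549 ⇒ 1 + (1/16320)·K = 549/544 ⇒ K = 150.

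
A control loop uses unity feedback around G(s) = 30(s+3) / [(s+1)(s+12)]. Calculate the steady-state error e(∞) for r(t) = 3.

6/17

The open loop has no poles at the origin → type 0 system.
K_p = lim_{s→0} G(s) = 30·3 / (1·12) = 7.5.
e_ss = 3/(1 + K_p) = 3/8.5 = 6/17.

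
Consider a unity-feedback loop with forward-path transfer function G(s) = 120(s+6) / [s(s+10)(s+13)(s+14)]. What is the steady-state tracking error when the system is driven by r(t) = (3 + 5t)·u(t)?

455/36

One free integrator in G(s): this is a type 1 system. Treating each term separately:
  • 3: tracked with zero error.
  • 5t: e_ss = 5/K_v with K_v=36/91 → 455/36.
Total e_ss = 455/36.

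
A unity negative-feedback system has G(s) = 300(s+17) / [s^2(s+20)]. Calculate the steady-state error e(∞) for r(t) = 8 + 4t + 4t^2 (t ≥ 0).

G(s) has two factors of s in the denominator, so the system is type 2. Treating each term separately:
  • 8: tracked with zero error.
  • 4t: tracked with zero error.
  • 4t^2: e_ss = 8/K_a with K_a=255 → 8/255.
Total e_ss = 8/255.

8/255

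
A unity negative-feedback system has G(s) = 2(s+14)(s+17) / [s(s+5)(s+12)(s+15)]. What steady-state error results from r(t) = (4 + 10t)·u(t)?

2250/119

One free integrator in G(s): this is a type 1 system. Treating each term separately:
  • 4: tracked with zero error.
  • 10t: e_ss = 10/K_v with K_v=119/225 → 2250/119.
Total e_ss = 2250/119.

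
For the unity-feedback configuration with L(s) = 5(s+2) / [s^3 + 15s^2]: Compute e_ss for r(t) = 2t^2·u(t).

6

Lowest-order denominator term is 15s^2, so the open loop has 2 poles at the origin → type 2 system.
K_a = lim_{s→0} s^2·L(s) = 5·2 / 15 = 2/3.
r(t) = 2t^2 gives R(s) = 4/s^3.
e_ss = 4/K_a = 4/(2/3) = 6.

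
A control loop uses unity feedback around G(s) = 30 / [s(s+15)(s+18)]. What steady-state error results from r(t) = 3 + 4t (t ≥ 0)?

36

System type = 1 (one pole at s=0). Taking each input component in turn:
  • 3: tracked with zero error.
  • 4t: e_ss = 4/K_v with K_v=1/9 → 36.
Total e_ss = 36.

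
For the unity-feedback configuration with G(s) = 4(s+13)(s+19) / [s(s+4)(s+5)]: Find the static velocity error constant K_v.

49.4

System type = 1 (one pole at s=0).
K_v = lim_{s→0} s·G(s) = 4·13·19 / (4·5) = 49.4.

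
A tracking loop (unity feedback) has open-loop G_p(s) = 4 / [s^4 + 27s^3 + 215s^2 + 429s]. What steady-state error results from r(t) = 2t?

Lowest-order denominator term is 429s, so the open loop has 1 pole at the origin → type 1 system.
K_v = lim_{s→0} s·G_p(s) = 4 / 429 = 4/429.
e_ss = 2/K_v = 2/(4/429) = 214.5.

214.5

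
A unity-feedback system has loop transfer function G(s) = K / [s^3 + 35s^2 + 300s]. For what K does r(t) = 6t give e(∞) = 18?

Factoring s from the denominator leaves a polynomial with constant term 300, so the system is type 1.
K_v = lim_{s→0} s·G(s) = K / 300 = (1/300)·K.
e_ss = 6/K_v = 18 ⇒ K_v = 1/3 ⇒ K = (1/3)/(1/300) = 100.

100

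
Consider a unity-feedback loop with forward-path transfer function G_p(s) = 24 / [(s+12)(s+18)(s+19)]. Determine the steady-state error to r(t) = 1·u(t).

171/172

G_p(s) has no factors of s in the denominator, so the system is type 0.
K_p = lim_{s→0} G_p(s) = 24 / (12·18·19) = 1/171.
e_ss = 1/(1 + K_p) = 1/(172/171) = 171/172.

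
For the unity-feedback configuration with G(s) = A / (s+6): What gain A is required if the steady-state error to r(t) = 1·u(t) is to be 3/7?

The open loop has no poles at the origin → type 0 system.
K_p = lim_{s→0} G(s) = A / (6) = (1/6)·A.
e_ss = 1/(1 + K_p) = 3/7 ⇒ 1 + (1/6)·A = 7/3 ⇒ A = 8.

8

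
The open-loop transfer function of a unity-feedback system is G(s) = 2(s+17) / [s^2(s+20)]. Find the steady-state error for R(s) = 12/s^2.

0

The open loop has two poles at the origin → type 2 system.
K_v = ∞ for a type-2 system; e_ss to a ramp is zero.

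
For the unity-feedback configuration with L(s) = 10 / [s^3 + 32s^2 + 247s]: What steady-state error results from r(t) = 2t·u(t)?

49.4

Factoring s from the denominator leaves a polynomial with constant term 247, so the system is type 1.
K_v = lim_{s→0} s·L(s) = 10 / 247 = 10/247.
e_ss = 2/K_v = 2/(10/247) = 49.4.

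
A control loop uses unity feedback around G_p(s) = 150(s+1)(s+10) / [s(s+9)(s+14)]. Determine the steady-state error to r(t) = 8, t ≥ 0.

0

The open loop has one pole at the origin → type 1 system.
A type-1 system has K_p = ∞, so it tracks a step input with zero steady-state error.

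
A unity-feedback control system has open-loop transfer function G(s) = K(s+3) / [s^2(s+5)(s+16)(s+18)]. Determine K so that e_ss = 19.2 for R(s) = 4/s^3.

100

The open loop has two poles at the origin → type 2 system.
K_a = lim_{s→0} s^2·G(s) = K·3 / (5·16·18) = (1/480)·K.
e_ss = 4/K_a = 19.2 ⇒ K_a = 5/24 ⇒ K = (5/24)/(1/480) = 100.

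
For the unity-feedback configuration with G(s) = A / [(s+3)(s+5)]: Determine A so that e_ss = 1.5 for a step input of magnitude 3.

System type = 0 (no poles at s=0).
K_p = lim_{s→0} G(s) = A / (3·5) = (1/15)·A.
e_ss = 3/(1 + K_p) = 1.5 ⇒ 1 + (1/15)·A = 2 ⇒ A = 15.

15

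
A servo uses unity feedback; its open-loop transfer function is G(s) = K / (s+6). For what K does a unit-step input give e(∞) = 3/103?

200

No free integrators in G(s): this is a type 0 system.
K_p = lim_{s→0} G(s) = K / (6) = (1/6)·K.
e_ss = 1/(1 + K_p) = 3/103 ⇒ 1 + (1/6)·K = 103/3 ⇒ K = 200.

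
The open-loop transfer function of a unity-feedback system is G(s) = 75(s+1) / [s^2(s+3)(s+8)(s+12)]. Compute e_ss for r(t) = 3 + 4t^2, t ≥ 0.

30.72

The open loop has two poles at the origin → type 2 system. By superposition:
  • 3: tracked with zero error.
  • 4t^2: e_ss = 8/K_a with K_a=25/96 → 30.72.
Total e_ss = 30.72.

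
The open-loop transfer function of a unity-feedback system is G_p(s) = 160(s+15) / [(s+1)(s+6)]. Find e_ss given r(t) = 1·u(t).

System type = 0 (no poles at s=0).
K_p = lim_{s→0} G_p(s) = 160·15 / (1·6) = 400.
e_ss = 1/(1 + K_p) = 1/401.

1/401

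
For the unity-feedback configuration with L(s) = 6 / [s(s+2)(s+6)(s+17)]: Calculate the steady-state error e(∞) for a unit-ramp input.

System type = 1 (one pole at s=0).
K_v = lim_{s→0} s·L(s) = 6 / (2·6·17) = 1/34.
e_ss = 1/K_v = 1/(1/34) = 34.

34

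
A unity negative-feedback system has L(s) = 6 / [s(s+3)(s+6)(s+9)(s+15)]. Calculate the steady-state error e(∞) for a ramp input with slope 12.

System type = 1 (one pole at s=0).
K_v = lim_{s→0} s·L(s) = 6 / (3·6·9·15) = 1/405.
e_ss = 12/K_v = 12/(1/405) = 4860.

4860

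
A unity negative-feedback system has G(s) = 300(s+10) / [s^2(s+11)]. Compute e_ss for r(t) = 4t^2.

G(s) has two factors of s in the denominator, so the system is type 2.
K_a = lim_{s→0} s^2·G(s) = 300·10 / (11) = 3000/11.
r(t) = 4t^2 gives R(s) = 8/s^3.
e_ss = 8/K_a = 8/(3000/11) = 11/375.

11/375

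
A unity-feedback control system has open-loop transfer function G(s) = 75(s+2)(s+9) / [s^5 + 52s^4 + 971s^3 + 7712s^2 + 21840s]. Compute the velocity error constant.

45/728

Factoring s from the denominator leaves a polynomial with constant term 21840, so the system is type 1.
K_v = lim_{s→0} s·G(s) = 75·2·9 / 21840 = 45/728.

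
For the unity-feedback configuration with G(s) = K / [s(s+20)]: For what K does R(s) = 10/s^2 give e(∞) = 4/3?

150

System type = 1 (one pole at s=0).
K_v = lim_{s→0} s·G(s) = K / (20) = 0.05·K.
e_ss = 10/K_v = 4/3 ⇒ K_v = 7.5 ⇒ K = 7.5/0.05 = 150.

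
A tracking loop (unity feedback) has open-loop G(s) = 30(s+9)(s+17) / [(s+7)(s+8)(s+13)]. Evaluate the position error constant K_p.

G(s) has no factors of s in the denominator, so the system is type 0.
K_p = lim_{s→0} G(s) = 30·9·17 / (7·8·13) = 2295/364.

2295/364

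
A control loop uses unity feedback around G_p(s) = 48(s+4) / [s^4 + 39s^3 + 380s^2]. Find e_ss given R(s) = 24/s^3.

The denominator has no term below 380s^2 — 2 poles at s=0, type 2.
K_a = lim_{s→0} s^2·G_p(s) = 48·4 / 380 = 48/95.
r(t) = 12t^2 gives R(s) = 24/s^3.
e_ss = 24/K_a = 24/(48/95) = 47.5.

47.5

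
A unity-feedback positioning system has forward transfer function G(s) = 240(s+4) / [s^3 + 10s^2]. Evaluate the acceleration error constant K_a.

The denominator has no term below 10s^2 — 2 poles at s=0, type 2.
K_a = lim_{s→0} s^2·G(s) = 240·4 / 10 = 96.

96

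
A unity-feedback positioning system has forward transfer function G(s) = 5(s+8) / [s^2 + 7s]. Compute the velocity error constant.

Factoring s from the denominator leaves a polynomial with constant term 7, so the system is type 1.
K_v = lim_{s→0} s·G(s) = 5·8 / 7 = 40/7.

40/7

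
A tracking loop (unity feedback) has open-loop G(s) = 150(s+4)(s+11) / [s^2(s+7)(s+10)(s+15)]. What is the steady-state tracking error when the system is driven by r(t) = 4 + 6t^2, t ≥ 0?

21/11

The open loop has two poles at the origin → type 2 system. By superposition:
  • 4: tracked with zero error.
  • 6t^2: e_ss = 12/K_a with K_a=44/7 → 21/11.
Total e_ss = 21/11.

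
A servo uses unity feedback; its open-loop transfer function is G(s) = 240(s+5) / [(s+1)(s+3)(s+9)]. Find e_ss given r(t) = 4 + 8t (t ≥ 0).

infinity

G(s) has no factors of s in the denominator, so the system is type 0. By superposition:
  • 4: e_ss = 4/(1+K_p) with K_p=400/9 → 36/409.
  • 8t: a type-0 system cannot track it, e_ss → ∞.
The unbounded component dominates.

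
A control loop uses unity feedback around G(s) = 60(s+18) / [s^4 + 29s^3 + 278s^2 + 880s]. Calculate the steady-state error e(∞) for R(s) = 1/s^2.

22/27

Factoring s from the denominator leaves a polynomial with constant term 880, so the system is type 1.
K_v = lim_{s→0} s·G(s) = 60·18 / 880 = 27/22.
e_ss = 1/K_v = 1/(27/22) = 22/27.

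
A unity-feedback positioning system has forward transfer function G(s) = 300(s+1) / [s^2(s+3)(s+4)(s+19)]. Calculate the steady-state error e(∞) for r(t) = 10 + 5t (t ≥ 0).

0

The open loop has two poles at the origin → type 2 system. Taking each input component in turn:
  • 10: tracked with zero error.
  • 5t: tracked with zero error.
Total e_ss = 0.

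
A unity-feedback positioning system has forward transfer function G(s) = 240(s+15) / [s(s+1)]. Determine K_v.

3600

The open loop has one pole at the origin → type 1 system.
K_v = lim_{s→0} s·G(s) = 240·15 / (1) = 3600.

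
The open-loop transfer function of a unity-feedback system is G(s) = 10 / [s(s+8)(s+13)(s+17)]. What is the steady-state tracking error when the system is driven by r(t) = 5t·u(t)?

The open loop has one pole at the origin → type 1 system.
K_v = lim_{s→0} s·G(s) = 10 / (8·13·17) = 5/884.
e_ss = 5/K_v = 5/(5/884) = 884.

884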